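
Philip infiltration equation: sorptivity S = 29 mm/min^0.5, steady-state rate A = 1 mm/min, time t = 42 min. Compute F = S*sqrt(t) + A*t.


F = S*sqrt(t) + A*t
F = 29*sqrt(42) + 1*42
F = 29*6.480741 + 42

229.9415 mm


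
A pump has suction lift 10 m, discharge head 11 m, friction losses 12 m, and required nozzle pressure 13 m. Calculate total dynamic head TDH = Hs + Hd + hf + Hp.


TDH = Hs + Hd + hf + Hp = 10 + 11 + 12 + 13 = 46

46 m


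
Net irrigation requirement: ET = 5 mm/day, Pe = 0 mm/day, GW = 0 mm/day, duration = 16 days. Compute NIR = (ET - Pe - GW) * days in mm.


Daily deficit = ET - Pe - GW = 5 - 0 - 0 = 5 mm/day
NIR = 5 * 16 = 80 mm

80.0000 mm


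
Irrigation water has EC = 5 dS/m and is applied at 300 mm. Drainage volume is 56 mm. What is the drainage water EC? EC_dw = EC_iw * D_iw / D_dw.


EC_dw = EC_iw * D_iw / D_dw
EC_dw = 5 * 300 / 56
EC_dw = 1500 / 56

26.7857 dS/m


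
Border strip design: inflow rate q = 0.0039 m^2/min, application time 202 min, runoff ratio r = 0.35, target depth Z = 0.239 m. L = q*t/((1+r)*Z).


L = q*t/((1+r)*Z)
L = 0.0039*202/((1+0.35)*0.239)
L = 0.7878/0.32265

2.4417 m


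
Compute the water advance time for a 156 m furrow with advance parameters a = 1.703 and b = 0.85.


t = (L/a)^(1/b)
t = (156/1.703)^(1/0.85)
t = 91.603053^(1/0.85)

203.2962 min


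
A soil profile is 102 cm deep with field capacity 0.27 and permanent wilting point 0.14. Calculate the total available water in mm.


AWC = (FC - PWP) * d * 10
AWC = (0.27 - 0.14) * 102 * 10
AWC = 0.1300 * 102 * 10

132.6000 mm


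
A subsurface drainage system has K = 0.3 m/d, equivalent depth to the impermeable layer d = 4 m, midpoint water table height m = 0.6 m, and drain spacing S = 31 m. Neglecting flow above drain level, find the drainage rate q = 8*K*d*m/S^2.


q = 8*K*d*m/S^2
q = 8*0.3*4*0.6/31^2
q = 5.7600 / 961

0.0060 m/d


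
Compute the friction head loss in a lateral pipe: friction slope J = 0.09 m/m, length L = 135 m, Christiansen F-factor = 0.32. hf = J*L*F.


hf = J * L * F = 0.09 * 135 * 0.32 = 3.8880 m

3.8880 m


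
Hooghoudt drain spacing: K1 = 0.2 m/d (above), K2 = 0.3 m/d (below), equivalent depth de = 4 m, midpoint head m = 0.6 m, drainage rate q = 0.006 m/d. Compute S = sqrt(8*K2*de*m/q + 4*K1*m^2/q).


S^2 = 8*K2*de*m/q + 4*K1*m^2/q
S^2 = 8*0.3*4*0.6/0.006 + 4*0.2*0.6^2/0.006
S = sqrt(1008.0000)

31.7490 m


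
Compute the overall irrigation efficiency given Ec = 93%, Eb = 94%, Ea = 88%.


Ec = 0.93, Eb = 0.94, Ea = 0.88
E = 0.93 * 0.94 * 0.88 * 100 = 76.9296%

76.9296 %


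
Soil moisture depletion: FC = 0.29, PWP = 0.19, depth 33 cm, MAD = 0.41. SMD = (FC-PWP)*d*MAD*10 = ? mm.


SMD = (FC - PWP) * d * MAD * 10
SMD = (0.29 - 0.19) * 33 * 0.41 * 10
SMD = 0.1000 * 33 * 0.41 * 10

13.5300 mm


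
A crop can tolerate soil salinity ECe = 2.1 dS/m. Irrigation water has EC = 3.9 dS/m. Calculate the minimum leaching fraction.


LR = ECiw / (5*ECe - ECiw)
LR = 3.9 / (5*2.1 - 3.9)
LR = 3.9 / 6.6000

0.5909


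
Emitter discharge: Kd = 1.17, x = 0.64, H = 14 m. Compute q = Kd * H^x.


q = Kd * H^x = 1.17 * 14^0.64 = 1.17 * 5.414046

6.3344 L/h


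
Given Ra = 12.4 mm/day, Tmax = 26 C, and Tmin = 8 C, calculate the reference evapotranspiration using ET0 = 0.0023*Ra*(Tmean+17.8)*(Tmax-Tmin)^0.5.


Tmean = (Tmax + Tmin)/2 = (26 + 8)/2 = 17.0
ET0 = 0.0023 * 12.4 * (17.0 + 17.8) * sqrt(26 - 8)
ET0 = 0.0023 * 12.4 * 34.8 * 4.242641

4.2108 mm/day


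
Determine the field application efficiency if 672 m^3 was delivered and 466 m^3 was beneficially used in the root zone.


Ea = V_root / V_field * 100 = 466 / 672 * 100 = 69.3452%

69.3452 %


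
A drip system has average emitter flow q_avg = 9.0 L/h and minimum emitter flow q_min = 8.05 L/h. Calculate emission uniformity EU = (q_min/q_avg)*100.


EU = (q_min/q_avg)*100 = (8.05/9.0)*100 = 89.4444%

89.4444 %


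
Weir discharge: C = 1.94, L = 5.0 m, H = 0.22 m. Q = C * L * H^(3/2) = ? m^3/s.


Q = C * L * H^(3/2) = 1.94 * 5.0 * 0.22^1.5 = 1.94 * 5.0 * 0.103189

1.0009 m^3/s


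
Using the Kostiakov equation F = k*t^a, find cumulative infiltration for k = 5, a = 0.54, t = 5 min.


F = k * t^a = 5 * 5^0.54
F = 5 * 2.384755

11.9238 mm


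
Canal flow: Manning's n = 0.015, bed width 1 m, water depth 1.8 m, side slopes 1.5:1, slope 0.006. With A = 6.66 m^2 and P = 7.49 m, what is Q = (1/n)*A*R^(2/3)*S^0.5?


R = A/P = 6.66/7.49 = 0.889186
Q = (1/0.015) * 6.66 * 0.889186^(2/3) * 0.006^0.5

31.8019 m^3/s


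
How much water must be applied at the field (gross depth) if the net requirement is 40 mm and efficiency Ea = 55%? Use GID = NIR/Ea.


Ea = 55% = 0.55
GID = NIR / Ea = 40 / 0.55 = 72.7273 mm

72.7273 mm


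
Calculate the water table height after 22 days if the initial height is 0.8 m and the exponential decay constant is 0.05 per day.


m = m0 * exp(-k*t)
m = 0.8 * exp(-0.05 * 22)
m = 0.8 * exp(-1.1000)

0.2663 m


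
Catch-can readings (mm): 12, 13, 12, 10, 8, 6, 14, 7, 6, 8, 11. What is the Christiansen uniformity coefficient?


mean = 9.727273 mm
MAD = 2.479339 mm
CU = (1 - 2.479339/9.727273)*100

74.5115 %


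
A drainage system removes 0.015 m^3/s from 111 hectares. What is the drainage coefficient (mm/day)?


DC = Q * 86400 / (A * 10000) * 1000
DC = 0.015 * 86400 / (111 * 10000) * 1000
DC = 1296000.0000 / 1110000

1.1676 mm/day


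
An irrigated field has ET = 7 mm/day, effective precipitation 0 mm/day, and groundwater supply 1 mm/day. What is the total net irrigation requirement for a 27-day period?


Daily deficit = ET - Pe - GW = 7 - 0 - 1 = 6 mm/day
NIR = 6 * 27 = 162 mm

162.0000 mm


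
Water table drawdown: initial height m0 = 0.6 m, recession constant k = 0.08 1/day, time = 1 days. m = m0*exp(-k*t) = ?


m = m0 * exp(-k*t)
m = 0.6 * exp(-0.08 * 1)
m = 0.6 * exp(-0.0800)

0.5539 m


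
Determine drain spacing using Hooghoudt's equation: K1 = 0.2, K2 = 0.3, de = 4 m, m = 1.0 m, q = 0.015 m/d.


S^2 = 8*K2*de*m/q + 4*K1*m^2/q
S^2 = 8*0.3*4*1.0/0.015 + 4*0.2*1.0^2/0.015
S = sqrt(693.3333)

26.3312 m


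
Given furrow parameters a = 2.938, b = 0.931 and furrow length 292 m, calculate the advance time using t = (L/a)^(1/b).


t = (L/a)^(1/b)
t = (292/2.938)^(1/0.931)
t = 99.387338^(1/0.931)

139.7529 min


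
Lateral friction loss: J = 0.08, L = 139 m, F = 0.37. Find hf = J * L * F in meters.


hf = J * L * F = 0.08 * 139 * 0.37 = 4.1144 m

4.1144 m


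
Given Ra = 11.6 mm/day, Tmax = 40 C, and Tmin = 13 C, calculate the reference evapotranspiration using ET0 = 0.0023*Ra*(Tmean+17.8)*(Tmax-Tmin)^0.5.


Tmean = (Tmax + Tmin)/2 = (40 + 13)/2 = 26.5
ET0 = 0.0023 * 11.6 * (26.5 + 17.8) * sqrt(40 - 13)
ET0 = 0.0023 * 11.6 * 44.3 * 5.196152

6.1415 mm/day


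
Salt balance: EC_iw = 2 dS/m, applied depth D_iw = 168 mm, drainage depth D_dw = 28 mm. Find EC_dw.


EC_dw = EC_iw * D_iw / D_dw
EC_dw = 2 * 168 / 28
EC_dw = 336 / 28

12.0000 dS/m


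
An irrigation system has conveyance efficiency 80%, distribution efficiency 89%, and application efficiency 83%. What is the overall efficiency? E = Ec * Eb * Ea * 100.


Ec = 0.8, Eb = 0.89, Ea = 0.83
E = 0.8 * 0.89 * 0.83 * 100 = 59.0960%

59.0960 %


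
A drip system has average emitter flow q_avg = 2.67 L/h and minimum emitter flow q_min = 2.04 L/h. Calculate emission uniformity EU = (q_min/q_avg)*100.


EU = (q_min/q_avg)*100 = (2.04/2.67)*100 = 76.4045%

76.4045 %


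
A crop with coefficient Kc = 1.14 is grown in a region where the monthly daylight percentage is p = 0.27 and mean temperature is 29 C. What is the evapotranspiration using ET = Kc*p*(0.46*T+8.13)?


ET = Kc * p * (0.46*T + 8.13)
ET = 1.14 * 0.27 * (0.46*29 + 8.13)
ET = 1.14 * 0.27 * 21.4700

6.6085 mm/day


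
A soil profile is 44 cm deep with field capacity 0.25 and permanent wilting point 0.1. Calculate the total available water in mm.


AWC = (FC - PWP) * d * 10
AWC = (0.25 - 0.1) * 44 * 10
AWC = 0.1500 * 44 * 10

66.0000 mm


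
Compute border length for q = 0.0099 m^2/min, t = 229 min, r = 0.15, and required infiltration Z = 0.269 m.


L = q*t/((1+r)*Z)
L = 0.0099*229/((1+0.15)*0.269)
L = 2.2671/0.30935

7.3286 m


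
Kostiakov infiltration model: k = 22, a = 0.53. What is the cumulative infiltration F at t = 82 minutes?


F = k * t^a = 22 * 82^0.53
F = 22 * 10.335258

227.3757 mm


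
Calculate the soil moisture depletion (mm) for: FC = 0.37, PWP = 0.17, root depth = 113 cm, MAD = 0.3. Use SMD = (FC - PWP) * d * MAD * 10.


SMD = (FC - PWP) * d * MAD * 10
SMD = (0.37 - 0.17) * 113 * 0.3 * 10
SMD = 0.2000 * 113 * 0.3 * 10

67.8000 mm


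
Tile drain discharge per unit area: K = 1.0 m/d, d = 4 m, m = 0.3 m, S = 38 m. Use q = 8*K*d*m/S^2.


q = 8*K*d*m/S^2
q = 8*1.0*4*0.3/38^2
q = 9.6000 / 1444

0.0066 m/d


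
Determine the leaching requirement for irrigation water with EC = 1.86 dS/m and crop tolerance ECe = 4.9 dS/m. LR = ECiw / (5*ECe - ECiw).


LR = ECiw / (5*ECe - ECiw)
LR = 1.86 / (5*4.9 - 1.86)
LR = 1.86 / 22.6400

0.0822


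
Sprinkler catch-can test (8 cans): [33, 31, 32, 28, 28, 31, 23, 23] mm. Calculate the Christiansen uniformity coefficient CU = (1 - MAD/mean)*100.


mean = 28.625000 mm
MAD = 3.125000 mm
CU = (1 - 3.125000/28.625000)*100

89.0830 %


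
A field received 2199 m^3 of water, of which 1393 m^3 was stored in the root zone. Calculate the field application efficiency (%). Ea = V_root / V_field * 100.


Ea = V_root / V_field * 100 = 1393 / 2199 * 100 = 63.3470%

63.3470 %


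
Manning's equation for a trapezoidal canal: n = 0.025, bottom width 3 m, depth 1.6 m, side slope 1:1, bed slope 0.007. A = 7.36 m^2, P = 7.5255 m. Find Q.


R = A/P = 7.36/7.5255 = 0.978008
Q = (1/0.025) * 7.36 * 0.978008^(2/3) * 0.007^0.5

24.2688 m^3/s


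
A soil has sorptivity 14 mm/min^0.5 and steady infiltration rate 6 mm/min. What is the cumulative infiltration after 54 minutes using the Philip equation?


F = S*sqrt(t) + A*t
F = 14*sqrt(54) + 6*54
F = 14*7.348469 + 324

426.8786 mm


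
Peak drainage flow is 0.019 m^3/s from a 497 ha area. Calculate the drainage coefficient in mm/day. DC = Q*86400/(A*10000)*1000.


DC = Q * 86400 / (A * 10000) * 1000
DC = 0.019 * 86400 / (497 * 10000) * 1000
DC = 1641600.0000 / 4970000

0.3303 mm/day


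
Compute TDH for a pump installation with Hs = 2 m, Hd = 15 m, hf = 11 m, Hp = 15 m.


TDH = Hs + Hd + hf + Hp = 2 + 15 + 11 + 15 = 43

43 m


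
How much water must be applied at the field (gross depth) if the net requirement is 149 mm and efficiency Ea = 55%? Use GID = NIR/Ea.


Ea = 55% = 0.55
GID = NIR / Ea = 149 / 0.55 = 270.9091 mm

270.9091 mm


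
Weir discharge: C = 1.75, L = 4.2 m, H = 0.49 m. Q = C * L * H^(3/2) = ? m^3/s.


Q = C * L * H^(3/2) = 1.75 * 4.2 * 0.49^1.5 = 1.75 * 4.2 * 0.343000

2.5211 m^3/s


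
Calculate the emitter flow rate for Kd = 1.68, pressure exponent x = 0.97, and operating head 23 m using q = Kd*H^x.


q = Kd * H^x = 1.68 * 23^0.97 = 1.68 * 20.935146

35.1710 L/h


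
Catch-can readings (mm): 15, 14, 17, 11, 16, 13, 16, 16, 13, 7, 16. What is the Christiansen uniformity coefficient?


mean = 14.000000 mm
MAD = 2.181818 mm
CU = (1 - 2.181818/14.000000)*100

84.4156 %


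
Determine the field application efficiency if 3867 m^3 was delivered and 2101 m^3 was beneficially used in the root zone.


Ea = V_root / V_field * 100 = 2101 / 3867 * 100 = 54.3315%

54.3315 %


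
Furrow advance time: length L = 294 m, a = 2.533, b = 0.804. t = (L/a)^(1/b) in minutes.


t = (L/a)^(1/b)
t = (294/2.533)^(1/0.804)
t = 116.067904^(1/0.804)

369.8707 min


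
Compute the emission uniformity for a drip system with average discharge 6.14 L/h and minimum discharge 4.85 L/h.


EU = (q_min/q_avg)*100 = (4.85/6.14)*100 = 78.9902%

78.9902 %


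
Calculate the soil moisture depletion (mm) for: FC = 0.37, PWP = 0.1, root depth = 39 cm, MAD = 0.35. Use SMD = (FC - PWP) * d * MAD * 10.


SMD = (FC - PWP) * d * MAD * 10
SMD = (0.37 - 0.1) * 39 * 0.35 * 10
SMD = 0.2700 * 39 * 0.35 * 10

36.8550 mm


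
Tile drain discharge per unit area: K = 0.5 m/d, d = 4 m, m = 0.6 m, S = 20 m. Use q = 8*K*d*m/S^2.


q = 8*K*d*m/S^2
q = 8*0.5*4*0.6/20^2
q = 9.6000 / 400

0.0240 m/d


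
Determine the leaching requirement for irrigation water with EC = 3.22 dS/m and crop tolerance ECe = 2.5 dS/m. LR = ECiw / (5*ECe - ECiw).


LR = ECiw / (5*ECe - ECiw)
LR = 3.22 / (5*2.5 - 3.22)
LR = 3.22 / 9.2800

0.3470


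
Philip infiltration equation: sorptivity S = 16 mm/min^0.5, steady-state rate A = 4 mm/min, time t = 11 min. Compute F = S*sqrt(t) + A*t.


F = S*sqrt(t) + A*t
F = 16*sqrt(11) + 4*11
F = 16*3.316625 + 44

97.0660 mm


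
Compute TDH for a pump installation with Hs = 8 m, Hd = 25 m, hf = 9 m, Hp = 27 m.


TDH = Hs + Hd + hf + Hp = 8 + 25 + 9 + 27 = 69

69 m


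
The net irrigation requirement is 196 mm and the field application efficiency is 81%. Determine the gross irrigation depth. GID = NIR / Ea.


Ea = 81% = 0.81
GID = NIR / Ea = 196 / 0.81 = 241.9753 mm

241.9753 mm


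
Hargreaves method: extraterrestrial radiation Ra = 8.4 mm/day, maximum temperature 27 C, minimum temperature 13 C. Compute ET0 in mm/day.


Tmean = (Tmax + Tmin)/2 = (27 + 13)/2 = 20.0
ET0 = 0.0023 * 8.4 * (20.0 + 17.8) * sqrt(27 - 13)
ET0 = 0.0023 * 8.4 * 37.8 * 3.741657

2.7325 mm/day


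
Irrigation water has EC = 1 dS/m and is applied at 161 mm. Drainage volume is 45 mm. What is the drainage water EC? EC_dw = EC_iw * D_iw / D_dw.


EC_dw = EC_iw * D_iw / D_dw
EC_dw = 1 * 161 / 45
EC_dw = 161 / 45

3.5778 dS/m


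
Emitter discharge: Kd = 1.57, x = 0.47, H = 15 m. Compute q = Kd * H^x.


q = Kd * H^x = 1.57 * 15^0.47 = 1.57 * 3.570778

5.6061 L/h


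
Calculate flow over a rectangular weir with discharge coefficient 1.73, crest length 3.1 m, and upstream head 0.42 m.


Q = C * L * H^(3/2) = 1.73 * 3.1 * 0.42^1.5 = 1.73 * 3.1 * 0.272191

1.4598 m^3/s


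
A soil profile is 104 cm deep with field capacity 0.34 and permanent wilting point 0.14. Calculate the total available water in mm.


AWC = (FC - PWP) * d * 10
AWC = (0.34 - 0.14) * 104 * 10
AWC = 0.2000 * 104 * 10

208.0000 mm


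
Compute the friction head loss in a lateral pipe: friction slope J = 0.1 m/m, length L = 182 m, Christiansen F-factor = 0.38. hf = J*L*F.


hf = J * L * F = 0.1 * 182 * 0.38 = 6.9160 m

6.9160 m


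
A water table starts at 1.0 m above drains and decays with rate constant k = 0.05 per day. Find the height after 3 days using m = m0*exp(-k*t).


m = m0 * exp(-k*t)
m = 1.0 * exp(-0.05 * 3)
m = 1.0 * exp(-0.1500)

0.8607 m


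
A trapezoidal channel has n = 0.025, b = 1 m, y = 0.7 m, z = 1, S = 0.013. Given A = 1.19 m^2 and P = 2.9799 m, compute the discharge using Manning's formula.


R = A/P = 1.19/2.9799 = 0.399342
Q = (1/0.025) * 1.19 * 0.399342^(2/3) * 0.013^0.5

2.9431 m^3/s


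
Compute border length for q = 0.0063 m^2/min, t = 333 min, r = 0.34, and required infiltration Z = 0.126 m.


L = q*t/((1+r)*Z)
L = 0.0063*333/((1+0.34)*0.126)
L = 2.0979/0.16884

12.4254 m


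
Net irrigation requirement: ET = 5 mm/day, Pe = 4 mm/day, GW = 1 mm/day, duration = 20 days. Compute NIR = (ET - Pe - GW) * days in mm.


Daily deficit = ET - Pe - GW = 5 - 4 - 1 = 0 mm/day
NIR = 0 * 20 = 0 mm

0 mm


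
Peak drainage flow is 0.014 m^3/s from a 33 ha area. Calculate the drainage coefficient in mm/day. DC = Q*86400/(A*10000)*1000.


DC = Q * 86400 / (A * 10000) * 1000
DC = 0.014 * 86400 / (33 * 10000) * 1000
DC = 1209600.0000 / 330000

3.6655 mm/day


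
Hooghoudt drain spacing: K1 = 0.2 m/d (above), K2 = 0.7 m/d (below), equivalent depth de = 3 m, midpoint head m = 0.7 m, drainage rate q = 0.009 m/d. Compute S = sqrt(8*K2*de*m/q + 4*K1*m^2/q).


S^2 = 8*K2*de*m/q + 4*K1*m^2/q
S^2 = 8*0.7*3*0.7/0.009 + 4*0.2*0.7^2/0.009
S = sqrt(1350.2222)

36.7454 m


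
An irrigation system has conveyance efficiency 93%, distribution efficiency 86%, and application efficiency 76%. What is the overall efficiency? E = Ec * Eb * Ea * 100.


Ec = 0.93, Eb = 0.86, Ea = 0.76
E = 0.93 * 0.86 * 0.76 * 100 = 60.7848%

60.7848 %


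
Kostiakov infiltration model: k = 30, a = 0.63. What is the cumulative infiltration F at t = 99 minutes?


F = k * t^a = 30 * 99^0.63
F = 30 * 18.082154

542.4646 mm


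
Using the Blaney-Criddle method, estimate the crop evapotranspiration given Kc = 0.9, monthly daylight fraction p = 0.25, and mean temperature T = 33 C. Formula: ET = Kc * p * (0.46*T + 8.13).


ET = Kc * p * (0.46*T + 8.13)
ET = 0.9 * 0.25 * (0.46*33 + 8.13)
ET = 0.9 * 0.25 * 23.3100

5.2448 mm/day


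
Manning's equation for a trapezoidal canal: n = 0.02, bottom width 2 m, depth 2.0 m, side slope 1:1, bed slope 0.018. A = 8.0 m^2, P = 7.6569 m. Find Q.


R = A/P = 8.0/7.6569 = 1.044809
Q = (1/0.02) * 8.0 * 1.044809^(2/3) * 0.018^0.5

55.2570 m^3/s


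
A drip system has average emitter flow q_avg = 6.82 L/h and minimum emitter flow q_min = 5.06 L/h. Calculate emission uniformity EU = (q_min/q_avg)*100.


EU = (q_min/q_avg)*100 = (5.06/6.82)*100 = 74.1935%

74.1935 %


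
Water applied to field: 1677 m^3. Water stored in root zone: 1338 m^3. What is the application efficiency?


Ea = V_root / V_field * 100 = 1338 / 1677 * 100 = 79.7853%

79.7853 %


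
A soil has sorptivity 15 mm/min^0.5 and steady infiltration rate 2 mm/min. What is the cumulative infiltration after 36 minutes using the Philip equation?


F = S*sqrt(t) + A*t
F = 15*sqrt(36) + 2*36
F = 15*6.000000 + 72

162.0000 mm


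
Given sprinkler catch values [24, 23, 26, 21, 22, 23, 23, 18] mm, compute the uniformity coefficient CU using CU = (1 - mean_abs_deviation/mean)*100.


mean = 22.500000 mm
MAD = 1.625000 mm
CU = (1 - 1.625000/22.500000)*100

92.7778 %


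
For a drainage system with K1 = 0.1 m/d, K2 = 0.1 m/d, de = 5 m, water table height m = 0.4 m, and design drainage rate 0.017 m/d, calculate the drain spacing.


S^2 = 8*K2*de*m/q + 4*K1*m^2/q
S^2 = 8*0.1*5*0.4/0.017 + 4*0.1*0.4^2/0.017
S = sqrt(97.8824)

9.8936 m


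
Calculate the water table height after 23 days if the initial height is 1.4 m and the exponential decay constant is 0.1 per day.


m = m0 * exp(-k*t)
m = 1.4 * exp(-0.1 * 23)
m = 1.4 * exp(-2.3000)

0.1404 m


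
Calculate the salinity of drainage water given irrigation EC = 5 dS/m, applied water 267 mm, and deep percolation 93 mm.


EC_dw = EC_iw * D_iw / D_dw
EC_dw = 5 * 267 / 93
EC_dw = 1335 / 93

14.3548 dS/m


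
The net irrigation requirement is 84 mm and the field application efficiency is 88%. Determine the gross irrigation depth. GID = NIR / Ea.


Ea = 88% = 0.88
GID = NIR / Ea = 84 / 0.88 = 95.4545 mm

95.4545 mm


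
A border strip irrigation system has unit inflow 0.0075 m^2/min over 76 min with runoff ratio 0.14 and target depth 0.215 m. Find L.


L = q*t/((1+r)*Z)
L = 0.0075*76/((1+0.14)*0.215)
L = 0.57/0.2451

2.3256 m


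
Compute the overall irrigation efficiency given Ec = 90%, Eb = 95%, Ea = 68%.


Ec = 0.9, Eb = 0.95, Ea = 0.68
E = 0.9 * 0.95 * 0.68 * 100 = 58.1400%

58.1400 %


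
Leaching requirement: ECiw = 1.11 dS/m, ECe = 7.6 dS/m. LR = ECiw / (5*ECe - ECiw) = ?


LR = ECiw / (5*ECe - ECiw)
LR = 1.11 / (5*7.6 - 1.11)
LR = 1.11 / 36.8900

0.0301


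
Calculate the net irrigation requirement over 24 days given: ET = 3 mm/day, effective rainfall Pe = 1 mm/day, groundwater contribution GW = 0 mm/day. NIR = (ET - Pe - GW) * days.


Daily deficit = ET - Pe - GW = 3 - 1 - 0 = 2 mm/day
NIR = 2 * 24 = 48 mm

48.0000 mm


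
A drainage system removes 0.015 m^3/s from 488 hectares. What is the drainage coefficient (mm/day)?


DC = Q * 86400 / (A * 10000) * 1000
DC = 0.015 * 86400 / (488 * 10000) * 1000
DC = 1296000.0000 / 4880000

0.2656 mm/day


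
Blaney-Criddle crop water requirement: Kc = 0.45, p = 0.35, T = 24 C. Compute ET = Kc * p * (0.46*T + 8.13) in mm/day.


ET = Kc * p * (0.46*T + 8.13)
ET = 0.45 * 0.35 * (0.46*24 + 8.13)
ET = 0.45 * 0.35 * 19.1700

3.0193 mm/day


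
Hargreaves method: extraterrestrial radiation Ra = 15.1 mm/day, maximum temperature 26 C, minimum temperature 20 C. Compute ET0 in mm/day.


Tmean = (Tmax + Tmin)/2 = (26 + 20)/2 = 23.0
ET0 = 0.0023 * 15.1 * (23.0 + 17.8) * sqrt(26 - 20)
ET0 = 0.0023 * 15.1 * 40.8 * 2.449490

3.4709 mm/day


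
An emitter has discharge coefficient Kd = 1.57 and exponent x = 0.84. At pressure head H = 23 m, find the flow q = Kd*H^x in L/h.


q = Kd * H^x = 1.57 * 23^0.84 = 1.57 * 13.926801

21.8651 L/h


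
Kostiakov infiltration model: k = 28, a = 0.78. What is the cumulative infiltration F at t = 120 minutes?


F = k * t^a = 28 * 120^0.78
F = 28 * 41.856352

1171.9779 mm


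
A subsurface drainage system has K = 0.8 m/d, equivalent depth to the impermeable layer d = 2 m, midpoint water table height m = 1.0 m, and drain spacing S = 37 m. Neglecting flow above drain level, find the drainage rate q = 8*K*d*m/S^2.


q = 8*K*d*m/S^2
q = 8*0.8*2*1.0/37^2
q = 12.8000 / 1369

0.0093 m/d


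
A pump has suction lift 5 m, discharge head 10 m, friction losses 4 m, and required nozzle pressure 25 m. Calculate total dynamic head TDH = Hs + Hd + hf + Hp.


TDH = Hs + Hd + hf + Hp = 5 + 10 + 4 + 25 = 44

44 m


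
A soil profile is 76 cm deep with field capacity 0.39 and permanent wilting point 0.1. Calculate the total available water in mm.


AWC = (FC - PWP) * d * 10
AWC = (0.39 - 0.1) * 76 * 10
AWC = 0.2900 * 76 * 10

220.4000 mm


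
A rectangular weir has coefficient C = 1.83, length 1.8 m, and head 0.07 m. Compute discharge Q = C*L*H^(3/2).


Q = C * L * H^(3/2) = 1.83 * 1.8 * 0.07^1.5 = 1.83 * 1.8 * 0.018520

0.0610 m^3/s


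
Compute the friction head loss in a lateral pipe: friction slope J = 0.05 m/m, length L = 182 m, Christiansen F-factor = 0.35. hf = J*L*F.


hf = J * L * F = 0.05 * 182 * 0.35 = 3.1850 m

3.1850 m


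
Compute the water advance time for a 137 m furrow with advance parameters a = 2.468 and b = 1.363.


t = (L/a)^(1/b)
t = (137/2.468)^(1/1.363)
t = 55.510535^(1/1.363)

19.0461 min


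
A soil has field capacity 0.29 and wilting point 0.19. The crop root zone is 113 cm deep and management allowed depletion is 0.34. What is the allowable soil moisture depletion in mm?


SMD = (FC - PWP) * d * MAD * 10
SMD = (0.29 - 0.19) * 113 * 0.34 * 10
SMD = 0.1000 * 113 * 0.34 * 10

38.4200 mm


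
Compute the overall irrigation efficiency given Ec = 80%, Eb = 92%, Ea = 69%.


Ec = 0.8, Eb = 0.92, Ea = 0.69
E = 0.8 * 0.92 * 0.69 * 100 = 50.7840%

50.7840 %


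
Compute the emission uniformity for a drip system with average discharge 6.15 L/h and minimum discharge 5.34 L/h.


EU = (q_min/q_avg)*100 = (5.34/6.15)*100 = 86.8293%

86.8293 %


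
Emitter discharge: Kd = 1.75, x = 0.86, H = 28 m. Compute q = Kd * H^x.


q = Kd * H^x = 1.75 * 28^0.86 = 1.75 * 17.561269

30.7322 L/h


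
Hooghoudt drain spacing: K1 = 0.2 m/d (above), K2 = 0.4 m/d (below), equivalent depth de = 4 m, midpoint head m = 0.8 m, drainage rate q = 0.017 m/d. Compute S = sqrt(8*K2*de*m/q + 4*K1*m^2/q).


S^2 = 8*K2*de*m/q + 4*K1*m^2/q
S^2 = 8*0.4*4*0.8/0.017 + 4*0.2*0.8^2/0.017
S = sqrt(632.4706)

25.1490 m


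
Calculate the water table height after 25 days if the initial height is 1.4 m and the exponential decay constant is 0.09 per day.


m = m0 * exp(-k*t)
m = 1.4 * exp(-0.09 * 25)
m = 1.4 * exp(-2.2500)

0.1476 m


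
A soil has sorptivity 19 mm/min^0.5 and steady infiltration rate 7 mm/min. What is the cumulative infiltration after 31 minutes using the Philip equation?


F = S*sqrt(t) + A*t
F = 19*sqrt(31) + 7*31
F = 19*5.567764 + 217

322.7875 mm


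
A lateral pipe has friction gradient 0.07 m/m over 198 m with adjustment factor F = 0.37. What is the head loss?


hf = J * L * F = 0.07 * 198 * 0.37 = 5.1282 m

5.1282 m


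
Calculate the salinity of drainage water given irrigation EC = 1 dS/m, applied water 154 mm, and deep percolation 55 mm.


EC_dw = EC_iw * D_iw / D_dw
EC_dw = 1 * 154 / 55
EC_dw = 154 / 55

2.8000 dS/m


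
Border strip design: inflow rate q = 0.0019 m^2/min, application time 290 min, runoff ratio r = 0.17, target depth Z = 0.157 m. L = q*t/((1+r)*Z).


L = q*t/((1+r)*Z)
L = 0.0019*290/((1+0.17)*0.157)
L = 0.551/0.18369

2.9996 m


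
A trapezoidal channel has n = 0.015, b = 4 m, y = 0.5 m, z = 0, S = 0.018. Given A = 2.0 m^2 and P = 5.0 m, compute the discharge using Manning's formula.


R = A/P = 2.0/5.0 = 0.400000
Q = (1/0.015) * 2.0 * 0.400000^(2/3) * 0.018^0.5

9.7114 m^3/s


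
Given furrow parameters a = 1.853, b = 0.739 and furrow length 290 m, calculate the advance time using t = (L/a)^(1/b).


t = (L/a)^(1/b)
t = (290/1.853)^(1/0.739)
t = 156.502968^(1/0.739)

932.3608 min


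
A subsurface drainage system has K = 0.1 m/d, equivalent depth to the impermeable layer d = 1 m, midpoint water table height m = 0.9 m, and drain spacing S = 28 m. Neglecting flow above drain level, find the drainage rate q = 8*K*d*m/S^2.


q = 8*K*d*m/S^2
q = 8*0.1*1*0.9/28^2
q = 0.7200 / 784

9.1837e-04 m/d


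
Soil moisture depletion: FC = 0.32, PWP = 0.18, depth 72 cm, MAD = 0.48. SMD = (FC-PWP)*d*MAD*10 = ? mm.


SMD = (FC - PWP) * d * MAD * 10
SMD = (0.32 - 0.18) * 72 * 0.48 * 10
SMD = 0.1400 * 72 * 0.48 * 10

48.3840 mm


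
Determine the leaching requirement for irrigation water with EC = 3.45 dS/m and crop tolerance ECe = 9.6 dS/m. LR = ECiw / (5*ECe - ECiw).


LR = ECiw / (5*ECe - ECiw)
LR = 3.45 / (5*9.6 - 3.45)
LR = 3.45 / 44.5500

0.0774


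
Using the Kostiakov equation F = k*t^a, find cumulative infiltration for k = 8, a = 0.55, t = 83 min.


F = k * t^a = 8 * 83^0.55
F = 8 * 11.362999

90.9040 mm


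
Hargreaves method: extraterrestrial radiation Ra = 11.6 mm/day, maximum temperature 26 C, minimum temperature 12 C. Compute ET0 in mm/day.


Tmean = (Tmax + Tmin)/2 = (26 + 12)/2 = 19.0
ET0 = 0.0023 * 11.6 * (19.0 + 17.8) * sqrt(26 - 12)
ET0 = 0.0023 * 11.6 * 36.8 * 3.741657

3.6736 mm/day


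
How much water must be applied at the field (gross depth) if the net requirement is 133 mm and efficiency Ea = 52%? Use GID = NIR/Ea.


Ea = 52% = 0.52
GID = NIR / Ea = 133 / 0.52 = 255.7692 mm

255.7692 mm


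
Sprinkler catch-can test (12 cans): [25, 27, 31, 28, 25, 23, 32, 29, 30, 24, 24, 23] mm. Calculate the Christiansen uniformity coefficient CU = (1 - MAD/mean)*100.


mean = 26.750000 mm
MAD = 2.750000 mm
CU = (1 - 2.750000/26.750000)*100

89.7196 %


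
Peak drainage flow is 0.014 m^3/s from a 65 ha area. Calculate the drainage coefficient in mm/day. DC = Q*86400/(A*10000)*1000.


DC = Q * 86400 / (A * 10000) * 1000
DC = 0.014 * 86400 / (65 * 10000) * 1000
DC = 1209600.0000 / 650000

1.8609 mm/day


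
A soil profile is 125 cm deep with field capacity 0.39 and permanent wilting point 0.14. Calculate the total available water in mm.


AWC = (FC - PWP) * d * 10
AWC = (0.39 - 0.14) * 125 * 10
AWC = 0.2500 * 125 * 10

312.5000 mm


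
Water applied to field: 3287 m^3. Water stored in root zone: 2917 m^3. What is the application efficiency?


Ea = V_root / V_field * 100 = 2917 / 3287 * 100 = 88.7435%

88.7435 %


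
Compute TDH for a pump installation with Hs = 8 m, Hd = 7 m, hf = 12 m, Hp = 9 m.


TDH = Hs + Hd + hf + Hp = 8 + 7 + 12 + 9 = 36

36 m


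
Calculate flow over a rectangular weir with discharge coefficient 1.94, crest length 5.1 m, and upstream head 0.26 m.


Q = C * L * H^(3/2) = 1.94 * 5.1 * 0.26^1.5 = 1.94 * 5.1 * 0.132575

1.3117 m^3/s


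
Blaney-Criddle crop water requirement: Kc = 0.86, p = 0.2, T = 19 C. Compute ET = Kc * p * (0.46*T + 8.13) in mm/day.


ET = Kc * p * (0.46*T + 8.13)
ET = 0.86 * 0.2 * (0.46*19 + 8.13)
ET = 0.86 * 0.2 * 16.8700

2.9016 mm/day


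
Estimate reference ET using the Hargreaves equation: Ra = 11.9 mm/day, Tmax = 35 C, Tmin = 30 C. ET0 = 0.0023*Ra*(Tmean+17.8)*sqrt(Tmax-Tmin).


Tmean = (Tmax + Tmin)/2 = (35 + 30)/2 = 32.5
ET0 = 0.0023 * 11.9 * (32.5 + 17.8) * sqrt(35 - 30)
ET0 = 0.0023 * 11.9 * 50.3 * 2.236068

3.0784 mm/day


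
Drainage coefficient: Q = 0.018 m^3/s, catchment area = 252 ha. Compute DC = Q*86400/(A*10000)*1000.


DC = Q * 86400 / (A * 10000) * 1000
DC = 0.018 * 86400 / (252 * 10000) * 1000
DC = 1555200.0000 / 2520000

0.6171 mm/day


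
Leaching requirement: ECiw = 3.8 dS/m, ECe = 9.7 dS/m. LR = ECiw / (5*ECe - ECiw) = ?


LR = ECiw / (5*ECe - ECiw)
LR = 3.8 / (5*9.7 - 3.8)
LR = 3.8 / 44.7000

0.0850


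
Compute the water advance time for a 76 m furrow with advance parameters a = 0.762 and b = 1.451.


t = (L/a)^(1/b)
t = (76/0.762)^(1/1.451)
t = 99.737533^(1/1.451)

23.8547 min


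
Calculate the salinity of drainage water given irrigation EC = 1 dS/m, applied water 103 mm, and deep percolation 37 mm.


EC_dw = EC_iw * D_iw / D_dw
EC_dw = 1 * 103 / 37
EC_dw = 103 / 37

2.7838 dS/m


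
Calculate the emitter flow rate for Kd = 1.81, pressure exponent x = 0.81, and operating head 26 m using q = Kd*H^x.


q = Kd * H^x = 1.81 * 26^0.81 = 1.81 * 14.000012

25.3400 L/h


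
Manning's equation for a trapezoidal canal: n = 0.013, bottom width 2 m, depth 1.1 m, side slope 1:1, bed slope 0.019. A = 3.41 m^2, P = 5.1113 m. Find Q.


R = A/P = 3.41/5.1113 = 0.667149
Q = (1/0.013) * 3.41 * 0.667149^(2/3) * 0.019^0.5

27.6060 m^3/s


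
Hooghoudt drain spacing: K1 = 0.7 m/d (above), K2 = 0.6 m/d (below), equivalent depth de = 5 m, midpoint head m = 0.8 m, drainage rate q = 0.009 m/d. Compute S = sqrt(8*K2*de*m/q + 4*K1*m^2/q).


S^2 = 8*K2*de*m/q + 4*K1*m^2/q
S^2 = 8*0.6*5*0.8/0.009 + 4*0.7*0.8^2/0.009
S = sqrt(2332.4444)

48.2954 m


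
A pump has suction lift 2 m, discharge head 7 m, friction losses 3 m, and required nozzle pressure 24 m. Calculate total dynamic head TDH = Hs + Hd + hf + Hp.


TDH = Hs + Hd + hf + Hp = 2 + 7 + 3 + 24 = 36

36 m


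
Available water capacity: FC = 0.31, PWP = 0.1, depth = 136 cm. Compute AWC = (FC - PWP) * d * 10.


AWC = (FC - PWP) * d * 10
AWC = (0.31 - 0.1) * 136 * 10
AWC = 0.2100 * 136 * 10

285.6000 mm


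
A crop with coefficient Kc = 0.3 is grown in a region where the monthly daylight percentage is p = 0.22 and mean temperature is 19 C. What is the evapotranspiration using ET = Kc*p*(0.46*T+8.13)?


ET = Kc * p * (0.46*T + 8.13)
ET = 0.3 * 0.22 * (0.46*19 + 8.13)
ET = 0.3 * 0.22 * 16.8700

1.1134 mm/day


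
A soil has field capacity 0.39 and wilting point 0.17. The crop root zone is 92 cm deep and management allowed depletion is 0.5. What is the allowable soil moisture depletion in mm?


SMD = (FC - PWP) * d * MAD * 10
SMD = (0.39 - 0.17) * 92 * 0.5 * 10
SMD = 0.2200 * 92 * 0.5 * 10

101.2000 mm


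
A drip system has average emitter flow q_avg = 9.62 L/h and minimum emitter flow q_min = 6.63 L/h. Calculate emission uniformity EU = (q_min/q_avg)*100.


EU = (q_min/q_avg)*100 = (6.63/9.62)*100 = 68.9189%

68.9189 %


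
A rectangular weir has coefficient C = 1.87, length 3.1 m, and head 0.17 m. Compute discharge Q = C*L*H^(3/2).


Q = C * L * H^(3/2) = 1.87 * 3.1 * 0.17^1.5 = 1.87 * 3.1 * 0.070093

0.4063 m^3/s


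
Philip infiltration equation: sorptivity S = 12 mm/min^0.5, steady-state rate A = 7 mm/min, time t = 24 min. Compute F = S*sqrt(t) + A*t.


F = S*sqrt(t) + A*t
F = 12*sqrt(24) + 7*24
F = 12*4.898979 + 168

226.7877 mm


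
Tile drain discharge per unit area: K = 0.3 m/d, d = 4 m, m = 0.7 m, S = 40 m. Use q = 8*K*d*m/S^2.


q = 8*K*d*m/S^2
q = 8*0.3*4*0.7/40^2
q = 6.7200 / 1600

0.0042 m/d


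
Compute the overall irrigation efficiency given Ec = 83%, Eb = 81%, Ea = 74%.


Ec = 0.83, Eb = 0.81, Ea = 0.74
E = 0.83 * 0.81 * 0.74 * 100 = 49.7502%

49.7502 %


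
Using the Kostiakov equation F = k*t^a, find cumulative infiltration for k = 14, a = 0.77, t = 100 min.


F = k * t^a = 14 * 100^0.77
F = 14 * 34.673685

485.4316 mm


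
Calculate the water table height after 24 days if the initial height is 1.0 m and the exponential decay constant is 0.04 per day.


m = m0 * exp(-k*t)
m = 1.0 * exp(-0.04 * 24)
m = 1.0 * exp(-0.9600)

0.3829 m


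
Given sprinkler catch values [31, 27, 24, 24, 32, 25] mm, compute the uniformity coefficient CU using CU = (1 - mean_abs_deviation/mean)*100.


mean = 27.166667 mm
MAD = 2.888889 mm
CU = (1 - 2.888889/27.166667)*100

89.3661 %


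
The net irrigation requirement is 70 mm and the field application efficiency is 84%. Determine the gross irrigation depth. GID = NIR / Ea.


Ea = 84% = 0.84
GID = NIR / Ea = 70 / 0.84 = 83.3333 mm

83.3333 mm


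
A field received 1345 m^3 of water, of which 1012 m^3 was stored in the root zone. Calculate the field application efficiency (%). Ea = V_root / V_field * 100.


Ea = V_root / V_field * 100 = 1012 / 1345 * 100 = 75.2416%

75.2416 %


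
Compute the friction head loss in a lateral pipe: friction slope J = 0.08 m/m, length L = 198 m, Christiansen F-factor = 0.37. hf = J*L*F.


hf = J * L * F = 0.08 * 198 * 0.37 = 5.8608 m

5.8608 m


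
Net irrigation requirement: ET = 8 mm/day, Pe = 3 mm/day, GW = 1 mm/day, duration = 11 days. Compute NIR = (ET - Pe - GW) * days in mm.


Daily deficit = ET - Pe - GW = 8 - 3 - 1 = 4 mm/day
NIR = 4 * 11 = 44 mm

44.0000 mm


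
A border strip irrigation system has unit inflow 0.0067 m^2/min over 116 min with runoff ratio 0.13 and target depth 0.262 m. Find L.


L = q*t/((1+r)*Z)
L = 0.0067*116/((1+0.13)*0.262)
L = 0.7772/0.29606

2.6251 m


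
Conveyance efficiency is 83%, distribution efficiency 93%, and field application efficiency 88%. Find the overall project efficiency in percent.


Ec = 0.83, Eb = 0.93, Ea = 0.88
E = 0.83 * 0.93 * 0.88 * 100 = 67.9272%

67.9272 %


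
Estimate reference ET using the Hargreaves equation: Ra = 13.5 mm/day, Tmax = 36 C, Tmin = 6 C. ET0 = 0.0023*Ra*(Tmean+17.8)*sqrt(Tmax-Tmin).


Tmean = (Tmax + Tmin)/2 = (36 + 6)/2 = 21.0
ET0 = 0.0023 * 13.5 * (21.0 + 17.8) * sqrt(36 - 6)
ET0 = 0.0023 * 13.5 * 38.8 * 5.477226

6.5986 mm/day


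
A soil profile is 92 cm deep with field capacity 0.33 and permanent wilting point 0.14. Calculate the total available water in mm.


AWC = (FC - PWP) * d * 10
AWC = (0.33 - 0.14) * 92 * 10
AWC = 0.1900 * 92 * 10

174.8000 mm


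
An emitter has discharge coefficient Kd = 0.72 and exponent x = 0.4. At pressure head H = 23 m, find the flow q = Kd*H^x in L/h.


q = Kd * H^x = 0.72 * 23^0.4 = 0.72 * 3.505025

2.5236 L/h


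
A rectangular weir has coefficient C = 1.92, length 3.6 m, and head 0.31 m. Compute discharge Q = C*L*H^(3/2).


Q = C * L * H^(3/2) = 1.92 * 3.6 * 0.31^1.5 = 1.92 * 3.6 * 0.172601

1.1930 m^3/s


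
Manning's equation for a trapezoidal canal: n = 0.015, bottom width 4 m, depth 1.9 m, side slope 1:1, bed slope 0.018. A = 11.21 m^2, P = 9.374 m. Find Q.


R = A/P = 11.21/9.374 = 1.195861
Q = (1/0.015) * 11.21 * 1.195861^(2/3) * 0.018^0.5

112.9634 m^3/s


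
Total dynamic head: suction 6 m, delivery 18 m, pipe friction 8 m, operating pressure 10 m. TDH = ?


TDH = Hs + Hd + hf + Hp = 6 + 18 + 8 + 10 = 42

42 m


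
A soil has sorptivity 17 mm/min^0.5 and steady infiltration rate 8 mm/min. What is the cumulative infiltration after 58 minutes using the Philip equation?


F = S*sqrt(t) + A*t
F = 17*sqrt(58) + 8*58
F = 17*7.615773 + 464

593.4681 mm


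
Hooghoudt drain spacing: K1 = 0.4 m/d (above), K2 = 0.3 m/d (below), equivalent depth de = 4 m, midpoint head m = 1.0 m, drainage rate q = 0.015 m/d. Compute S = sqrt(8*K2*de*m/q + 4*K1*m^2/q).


S^2 = 8*K2*de*m/q + 4*K1*m^2/q
S^2 = 8*0.3*4*1.0/0.015 + 4*0.4*1.0^2/0.015
S = sqrt(746.6667)

27.3252 m


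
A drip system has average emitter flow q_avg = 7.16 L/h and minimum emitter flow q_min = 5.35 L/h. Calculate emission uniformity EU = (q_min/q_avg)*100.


EU = (q_min/q_avg)*100 = (5.35/7.16)*100 = 74.7207%

74.7207 %


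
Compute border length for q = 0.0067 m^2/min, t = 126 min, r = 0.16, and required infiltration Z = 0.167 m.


L = q*t/((1+r)*Z)
L = 0.0067*126/((1+0.16)*0.167)
L = 0.8442/0.19372

4.3578 m


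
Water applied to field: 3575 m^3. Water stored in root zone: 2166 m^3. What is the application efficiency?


Ea = V_root / V_field * 100 = 2166 / 3575 * 100 = 60.5874%

60.5874 %


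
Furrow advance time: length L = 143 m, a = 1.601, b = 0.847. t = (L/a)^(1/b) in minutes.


t = (L/a)^(1/b)
t = (143/1.601)^(1/0.847)
t = 89.319176^(1/0.847)

201.0752 min


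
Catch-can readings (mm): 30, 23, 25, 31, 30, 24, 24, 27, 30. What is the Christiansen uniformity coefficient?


mean = 27.111111 mm
MAD = 2.790123 mm
CU = (1 - 2.790123/27.111111)*100

89.7086 %


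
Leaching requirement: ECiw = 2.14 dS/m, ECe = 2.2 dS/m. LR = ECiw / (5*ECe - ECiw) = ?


LR = ECiw / (5*ECe - ECiw)
LR = 2.14 / (5*2.2 - 2.14)
LR = 2.14 / 8.8600

0.2415


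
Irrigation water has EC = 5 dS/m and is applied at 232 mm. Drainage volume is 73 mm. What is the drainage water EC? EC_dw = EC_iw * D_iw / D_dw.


EC_dw = EC_iw * D_iw / D_dw
EC_dw = 5 * 232 / 73
EC_dw = 1160 / 73

15.8904 dS/m


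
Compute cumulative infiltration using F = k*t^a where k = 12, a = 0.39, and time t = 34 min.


F = k * t^a = 12 * 34^0.39
F = 12 * 3.956187

47.4742 mm


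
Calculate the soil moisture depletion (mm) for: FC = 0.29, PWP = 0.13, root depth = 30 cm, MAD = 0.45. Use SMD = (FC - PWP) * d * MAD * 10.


SMD = (FC - PWP) * d * MAD * 10
SMD = (0.29 - 0.13) * 30 * 0.45 * 10
SMD = 0.1600 * 30 * 0.45 * 10

21.6000 mm


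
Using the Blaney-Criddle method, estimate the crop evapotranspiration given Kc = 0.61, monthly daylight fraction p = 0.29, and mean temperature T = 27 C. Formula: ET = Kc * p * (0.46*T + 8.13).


ET = Kc * p * (0.46*T + 8.13)
ET = 0.61 * 0.29 * (0.46*27 + 8.13)
ET = 0.61 * 0.29 * 20.5500

3.6353 mm/day


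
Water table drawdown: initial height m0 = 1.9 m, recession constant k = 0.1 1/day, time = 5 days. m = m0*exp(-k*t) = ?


m = m0 * exp(-k*t)
m = 1.9 * exp(-0.1 * 5)
m = 1.9 * exp(-0.5000)

1.1524 m


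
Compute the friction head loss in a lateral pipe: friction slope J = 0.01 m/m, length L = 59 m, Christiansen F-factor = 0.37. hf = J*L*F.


hf = J * L * F = 0.01 * 59 * 0.37 = 0.2183 m

0.2183 m


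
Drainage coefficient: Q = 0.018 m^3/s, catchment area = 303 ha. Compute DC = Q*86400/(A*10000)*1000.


DC = Q * 86400 / (A * 10000) * 1000
DC = 0.018 * 86400 / (303 * 10000) * 1000
DC = 1555200.0000 / 3030000

0.5133 mm/day


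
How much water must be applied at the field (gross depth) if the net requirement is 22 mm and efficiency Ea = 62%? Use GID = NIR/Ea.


Ea = 62% = 0.62
GID = NIR / Ea = 22 / 0.62 = 35.4839 mm

35.4839 mm


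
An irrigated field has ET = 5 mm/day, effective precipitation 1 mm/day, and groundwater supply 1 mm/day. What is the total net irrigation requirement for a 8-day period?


Daily deficit = ET - Pe - GW = 5 - 1 - 1 = 3 mm/day
NIR = 3 * 8 = 24 mm

24.0000 mm


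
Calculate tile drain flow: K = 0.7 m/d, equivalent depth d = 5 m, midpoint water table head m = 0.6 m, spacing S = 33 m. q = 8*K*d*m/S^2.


q = 8*K*d*m/S^2
q = 8*0.7*5*0.6/33^2
q = 16.8000 / 1089

0.0154 m/d


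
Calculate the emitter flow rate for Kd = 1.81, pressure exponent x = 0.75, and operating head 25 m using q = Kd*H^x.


q = Kd * H^x = 1.81 * 25^0.75 = 1.81 * 11.180340

20.2364 L/h


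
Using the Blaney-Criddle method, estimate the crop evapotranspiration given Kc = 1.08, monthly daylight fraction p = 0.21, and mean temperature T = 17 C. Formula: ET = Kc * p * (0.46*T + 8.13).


ET = Kc * p * (0.46*T + 8.13)
ET = 1.08 * 0.21 * (0.46*17 + 8.13)
ET = 1.08 * 0.21 * 15.9500

3.6175 mm/day
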